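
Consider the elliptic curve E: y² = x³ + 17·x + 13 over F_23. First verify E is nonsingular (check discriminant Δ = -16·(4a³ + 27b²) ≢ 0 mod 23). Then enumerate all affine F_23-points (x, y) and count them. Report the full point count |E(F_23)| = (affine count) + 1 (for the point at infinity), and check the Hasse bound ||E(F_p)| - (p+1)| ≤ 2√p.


Affine points = {(0, 6), (0, 17), (1, 10), (1, 13), (2, 3), (2, 20), (5, 4), (5, 19), (6, 3), (6, 20), (11, 6), (11, 17), (12, 6), (12, 17), (13, 4), (13, 19), (15, 3), (15, 20), (20, 2), (20, 21), (22, 8), (22, 15)}; affine count = 22; |E(F_23)| = 23.

Discriminant check: Δ ∝ 4a³ + 27b² = 4·17³ + 27·13² = 4·4913 + 27·169 ≡ 19 (mod 23). Nonzero ⇒ E is nonsingular.
For each x ∈ F_23, compute rhs = x³ + 17·x + 13 mod 23, then count y ∈ F_23 with y² ≡ rhs.
  x = 0: rhs = 13, matching y values: 6, 17 (2 points).
  x = 1: rhs = 8, matching y values: 10, 13 (2 points).
  x = 2: rhs = 9, matching y values: 3, 20 (2 points).
  x = 3: rhs = 22, matching y values: none (0 points).
  x = 4: rhs = 7, matching y values: none (0 points).
  x = 5: rhs = 16, matching y values: 4, 19 (2 points).
  x = 6: rhs = 9, matching y values: 3, 20 (2 points).
  x = 7: rhs = 15, matching y values: none (0 points).
  x = 8: rhs = 17, matching y values: none (0 points).
  x = 9: rhs = 21, matching y values: none (0 points).
  x = 10: rhs = 10, matching y values: none (0 points).
  x = 11: rhs = 13, matching y values: 6, 17 (2 points).
  x = 12: rhs = 13, matching y values: 6, 17 (2 points).
  x = 13: rhs = 16, matching y values: 4, 19 (2 points).
  x = 14: rhs = 5, matching y values: none (0 points).
  x = 15: rhs = 9, matching y values: 3, 20 (2 points).
  x = 16: rhs = 11, matching y values: none (0 points).
  x = 17: rhs = 17, matching y values: none (0 points).
  x = 18: rhs = 10, matching y values: none (0 points).
  x = 19: rhs = 19, matching y values: none (0 points).
  x = 20: rhs = 4, matching y values: 2, 21 (2 points).
  x = 21: rhs = 17, matching y values: none (0 points).
  x = 22: rhs = 18, matching y values: 8, 15 (2 points).
Total affine count: 22.
Full point count |E(F_23)| = 22 + 1 = 23.
Hasse bound: |23 − (23+1)| = |-1| = 1 ≤ 2√23 ≈ 9.5917 ✓.


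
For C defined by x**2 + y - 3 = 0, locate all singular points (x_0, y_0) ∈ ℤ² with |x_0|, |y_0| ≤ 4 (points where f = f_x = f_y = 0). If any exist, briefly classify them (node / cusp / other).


No singular points in the scanned grid; C is smooth there.

Compute partial derivatives:
  f_x = 2*x.
  f_y = 1.
f_y = 1 is a nonzero constant, so f_y never vanishes: no point (x, y) can satisfy f = f_x = f_y = 0. In particular no (x, y) ∈ {−4, ..., 4}² is singular; the curve is smooth.


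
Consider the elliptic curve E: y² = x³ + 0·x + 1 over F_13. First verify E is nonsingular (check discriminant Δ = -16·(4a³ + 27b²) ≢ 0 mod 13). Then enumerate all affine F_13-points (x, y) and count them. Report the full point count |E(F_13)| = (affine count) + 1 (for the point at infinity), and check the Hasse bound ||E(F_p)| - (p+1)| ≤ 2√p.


Affine points = {(0, 1), (0, 12), (2, 3), (2, 10), (4, 0), (5, 3), (5, 10), (6, 3), (6, 10), (10, 0), (12, 0)}; affine count = 11; |E(F_13)| = 12.

Discriminant check: Δ ∝ 4a³ + 27b² = 4·0³ + 27·1² = 4·0 + 27·1 ≡ 1 (mod 13). Nonzero ⇒ E is nonsingular.
For each x ∈ F_13, compute rhs = x³ + 0·x + 1 mod 13, then count y ∈ F_13 with y² ≡ rhs.
  x = 0: rhs = 1, matching y values: 1, 12 (2 points).
  x = 1: rhs = 2, matching y values: none (0 points).
  x = 2: rhs = 9, matching y values: 3, 10 (2 points).
  x = 3: rhs = 2, matching y values: none (0 points).
  x = 4: rhs = 0, matching y values: 0 (1 points).
  x = 5: rhs = 9, matching y values: 3, 10 (2 points).
  x = 6: rhs = 9, matching y values: 3, 10 (2 points).
  x = 7: rhs = 6, matching y values: none (0 points).
  x = 8: rhs = 6, matching y values: none (0 points).
  x = 9: rhs = 2, matching y values: none (0 points).
  x = 10: rhs = 0, matching y values: 0 (1 points).
  x = 11: rhs = 6, matching y values: none (0 points).
  x = 12: rhs = 0, matching y values: 0 (1 points).
Total affine count: 11.
Full point count |E(F_13)| = 11 + 1 = 12.
Hasse bound: |12 − (13+1)| = |-2| = 2 ≤ 2√13 ≈ 7.2111 ✓.


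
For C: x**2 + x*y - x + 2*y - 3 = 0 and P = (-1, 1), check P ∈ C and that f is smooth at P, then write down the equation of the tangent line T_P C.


Tangent line at P: -2*x + y - 3 = 0.

Step 1: f(-1, 1) = 0, so P lies on C.
Step 2: partial derivatives
  f_x(x, y) = 2*x + y - 1, f_y(x, y) = x + 2.
  f_x(P) = -2, f_y(P) = 1 (gradient nonzero, so P is smooth).
Step 3: tangent line at P: -2·(x − -1) + 1·(y − 1) = 0.
Expanding: -2*x + y - 3 = 0.


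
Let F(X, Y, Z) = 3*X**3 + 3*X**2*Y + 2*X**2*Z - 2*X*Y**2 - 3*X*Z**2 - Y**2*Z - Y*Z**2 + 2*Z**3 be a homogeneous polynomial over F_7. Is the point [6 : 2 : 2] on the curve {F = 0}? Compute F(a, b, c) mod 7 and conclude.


F(6,2,2) ≡ 6 (mod 7); P is NOT on the curve.

Evaluate F(6, 2, 2) term-by-term (mod 7).
  3*X**3 ↦ 3·216·1·1 = 648
  3*X**2*Y ↦ 3·36·2·1 = 216
  2*X**2*Z ↦ 2·36·1·2 = 144
  -2*X*Y**2 ↦ -2·6·4·1 = -48
  -3*X*Z**2 ↦ -3·6·1·4 = -72
  -Y**2*Z ↦ -1·1·4·2 = -8
  -Y*Z**2 ↦ -1·1·2·4 = -8
  2*Z**3 ↦ 2·1·1·8 = 16
Sum: F(6, 2, 2) = (648) + (216) + (144) + (-48) + (-72) + (-8) + (-8) + (16) = 888.
Reducing mod 7: 888 ≡ 6 (mod 7).
Since F(a, b, c) ≡ 6 ≠ 0 (mod 7), P does NOT lie on the curve.


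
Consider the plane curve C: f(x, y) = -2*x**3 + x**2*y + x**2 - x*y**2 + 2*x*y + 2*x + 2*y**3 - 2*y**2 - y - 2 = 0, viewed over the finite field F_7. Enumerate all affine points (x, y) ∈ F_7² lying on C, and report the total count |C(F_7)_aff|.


Affine F_7-points: {(1, 1), (1, 2), (2, 5), (3, 4), (3, 5), (5, 0), (5, 2), (5, 5), (6, 2)}; count = 9.

For each of the 49 pairs (x, y) ∈ F_7², evaluate f(x, y) mod 7. Record the zeros.
  x = 0: [0↦5, 1↦4, 2↦4, 3↦3, 4↦6, 5↦4, 6↦2]  zeros at y ∈ ∅
  x = 1: [0↦6, 1↦0, 2↦0, 3↦4, 4↦3, 5↦2, 6↦6]  zeros at y ∈ {1, 2}
  x = 2: [0↦4, 1↦2, 2↦4, 3↦1, 4↦5, 5↦0, 6↦5]  zeros at y ∈ {5}
  x = 3: [0↦1, 1↦5, 2↦4, 3↦3, 4↦0, 5↦0, 6↦1]  zeros at y ∈ {4, 5}
  x = 4: [0↦6, 1↦4, 2↦2, 3↦5, 4↦4, 5↦4, 6↦3]  zeros at y ∈ ∅
  x = 5: [0↦0, 1↦1, 2↦0, 3↦2, 4↦5, 5↦0, 6↦6]  zeros at y ∈ {0, 2, 5}
  x = 6: [0↦6, 1↦5, 2↦0, 3↦3, 4↦5, 5↦4, 6↦5]  zeros at y ∈ {2}
Collecting zeros: affine points = {(1, 1), (1, 2), (2, 5), (3, 4), (3, 5), (5, 0), (5, 2), (5, 5), (6, 2)}.
Total count |C(F_7)_aff| = 9.


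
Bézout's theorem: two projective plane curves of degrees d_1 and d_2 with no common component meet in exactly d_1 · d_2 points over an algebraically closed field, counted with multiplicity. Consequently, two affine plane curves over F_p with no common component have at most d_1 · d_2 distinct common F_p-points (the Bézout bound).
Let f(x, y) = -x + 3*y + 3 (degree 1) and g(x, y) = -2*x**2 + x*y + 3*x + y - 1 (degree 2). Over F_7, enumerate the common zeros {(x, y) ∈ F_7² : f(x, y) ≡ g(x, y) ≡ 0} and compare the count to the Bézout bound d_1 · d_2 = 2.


Common zeros: ∅; count = 0; Bézout bound = 2.

deg(f) = 1, deg(g) = 2, so Bézout bound = 2.
Scan x ∈ F_7. For each x, list the y ∈ F_7 with f(x, y) ≡ 0 and those with g(x, y) ≡ 0 (mod 7); the common zeros in that column are the intersection.
  x = 0: f ≡ 0 at y ∈ {6}; g ≡ 0 at y ∈ {1}; common: ∅.
  x = 1: f ≡ 0 at y ∈ {4}; g ≡ 0 at y ∈ {0}; common: ∅.
  x = 2: f ≡ 0 at y ∈ {2}; g ≡ 0 at y ∈ {1}; common: ∅.
  x = 3: f ≡ 0 at y ∈ {0}; g ≡ 0 at y ∈ {6}; common: ∅.
  x = 4: f ≡ 0 at y ∈ {5}; g ≡ 0 at y ∈ {0}; common: ∅.
  x = 5: f ≡ 0 at y ∈ {3}; g ≡ 0 at y ∈ {6}; common: ∅.
  x = 6: f ≡ 0 at y ∈ {1}; g ≡ 0 at y ∈ ∅; common: ∅.
Collecting: common zeros = ∅, so the count is 0.
Comparison with the Bézout bound: 0 ≤ 2 = deg(f)·deg(g), as expected for curves with no common component (the affine F_7-count falls short of the bound because intersections may lie at infinity, over extension fields, or carry multiplicity).


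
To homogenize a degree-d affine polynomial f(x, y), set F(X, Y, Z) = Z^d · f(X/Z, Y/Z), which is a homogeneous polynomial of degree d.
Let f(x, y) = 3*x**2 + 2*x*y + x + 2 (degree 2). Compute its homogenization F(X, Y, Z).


F(X, Y, Z) = 3*X**2 + 2*X*Y + X*Z + 2*Z**2

deg(f) = 2.
Substitute x = X/Z, y = Y/Z into f, then multiply by Z^2.
  monomial 3·x^2·y^0 ↦ 3·X^2·Y^0·Z^0.
  monomial 2·x^1·y^1 ↦ 2·X^1·Y^1·Z^0.
  monomial 1·x^1·y^0 ↦ 1·X^1·Y^0·Z^1.
  monomial 2·x^0·y^0 ↦ 2·X^0·Y^0·Z^2.
Collecting: F(X, Y, Z) = 3*X**2 + 2*X*Y + X*Z + 2*Z**2.


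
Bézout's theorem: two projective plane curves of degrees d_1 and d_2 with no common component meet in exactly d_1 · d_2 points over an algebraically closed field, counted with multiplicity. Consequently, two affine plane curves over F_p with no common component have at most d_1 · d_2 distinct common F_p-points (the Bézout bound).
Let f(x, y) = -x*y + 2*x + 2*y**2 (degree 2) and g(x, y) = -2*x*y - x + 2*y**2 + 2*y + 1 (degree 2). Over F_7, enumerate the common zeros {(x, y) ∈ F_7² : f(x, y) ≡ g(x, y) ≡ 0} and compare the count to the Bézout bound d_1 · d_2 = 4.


Common zeros: ∅; count = 0; Bézout bound = 4.

deg(f) = 2, deg(g) = 2, so Bézout bound = 4.
Scan x ∈ F_7. For each x, list the y ∈ F_7 with f(x, y) ≡ 0 and those with g(x, y) ≡ 0 (mod 7); the common zeros in that column are the intersection.
  x = 0: f ≡ 0 at y ∈ {0}; g ≡ 0 at y ∈ ∅; common: ∅.
  x = 1: f ≡ 0 at y ∈ ∅; g ≡ 0 at y ∈ {0}; common: ∅.
  x = 2: f ≡ 0 at y ∈ {4}; g ≡ 0 at y ∈ ∅; common: ∅.
  x = 3: f ≡ 0 at y ∈ ∅; g ≡ 0 at y ∈ {4, 5}; common: ∅.
  x = 4: f ≡ 0 at y ∈ {3, 6}; g ≡ 0 at y ∈ {1, 2}; common: ∅.
  x = 5: f ≡ 0 at y ∈ {1, 5}; g ≡ 0 at y ∈ ∅; common: ∅.
  x = 6: f ≡ 0 at y ∈ ∅; g ≡ 0 at y ∈ {6}; common: ∅.
Collecting: common zeros = ∅, so the count is 0.
Comparison with the Bézout bound: 0 ≤ 4 = deg(f)·deg(g), as expected for curves with no common component (the affine F_7-count falls short of the bound because intersections may lie at infinity, over extension fields, or carry multiplicity).


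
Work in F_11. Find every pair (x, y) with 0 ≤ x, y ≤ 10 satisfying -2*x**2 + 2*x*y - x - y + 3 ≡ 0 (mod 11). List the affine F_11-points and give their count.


Affine F_11-points: {(0, 3), (1, 0), (2, 6), (3, 8), (4, 0), (5, 7), (7, 7), (8, 3), (9, 6), (10, 8)}; count = 10.

For each of the 121 pairs (x, y) ∈ F_11², evaluate f(x, y) mod 11. Record the zeros.
  x = 0: [0↦3, 1↦2, 2↦1, 3↦0, 4↦10, 5↦9, 6↦8, 7↦7, 8↦6, 9↦5, 10↦4]  zeros at y ∈ {3}
  x = 1: [0↦0, 1↦1, 2↦2, 3↦3, 4↦4, 5↦5, 6↦6, 7↦7, 8↦8, 9↦9, 10↦10]  zeros at y ∈ {0}
  x = 2: [0↦4, 1↦7, 2↦10, 3↦2, 4↦5, 5↦8, 6↦0, 7↦3, 8↦6, 9↦9, 10↦1]  zeros at y ∈ {6}
  x = 3: [0↦4, 1↦9, 2↦3, 3↦8, 4↦2, 5↦7, 6↦1, 7↦6, 8↦0, 9↦5, 10↦10]  zeros at y ∈ {8}
  x = 4: [0↦0, 1↦7, 2↦3, 3↦10, 4↦6, 5↦2, 6↦9, 7↦5, 8↦1, 9↦8, 10↦4]  zeros at y ∈ {0}
  x = 5: [0↦3, 1↦1, 2↦10, 3↦8, 4↦6, 5↦4, 6↦2, 7↦0, 8↦9, 9↦7, 10↦5]  zeros at y ∈ {7}
  x = 6: [0↦2, 1↦2, 2↦2, 3↦2, 4↦2, 5↦2, 6↦2, 7↦2, 8↦2, 9↦2, 10↦2]  zeros at y ∈ ∅
  x = 7: [0↦8, 1↦10, 2↦1, 3↦3, 4↦5, 5↦7, 6↦9, 7↦0, 8↦2, 9↦4, 10↦6]  zeros at y ∈ {7}
  x = 8: [0↦10, 1↦3, 2↦7, 3↦0, 4↦4, 5↦8, 6↦1, 7↦5, 8↦9, 9↦2, 10↦6]  zeros at y ∈ {3}
  x = 9: [0↦8, 1↦3, 2↦9, 3↦4, 4↦10, 5↦5, 6↦0, 7↦6, 8↦1, 9↦7, 10↦2]  zeros at y ∈ {6}
  x = 10: [0↦2, 1↦10, 2↦7, 3↦4, 4↦1, 5↦9, 6↦6, 7↦3, 8↦0, 9↦8, 10↦5]  zeros at y ∈ {8}
Collecting zeros: affine points = {(0, 3), (1, 0), (2, 6), (3, 8), (4, 0), (5, 7), (7, 7), (8, 3), (9, 6), (10, 8)}.
Total count |C(F_11)_aff| = 10.


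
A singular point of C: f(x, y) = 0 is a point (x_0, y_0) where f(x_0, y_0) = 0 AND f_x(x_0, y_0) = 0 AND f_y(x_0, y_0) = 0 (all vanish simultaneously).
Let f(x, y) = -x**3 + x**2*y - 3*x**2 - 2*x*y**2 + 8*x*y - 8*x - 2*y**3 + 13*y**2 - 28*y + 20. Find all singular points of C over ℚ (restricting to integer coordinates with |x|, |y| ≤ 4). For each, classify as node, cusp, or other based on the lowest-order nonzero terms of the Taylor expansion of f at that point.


Singular points: {(0, 2)}; classification: node.

Compute partial derivatives:
  f_x = -3*x**2 + 2*x*y - 6*x - 2*y**2 + 8*y - 8.
  f_y = x**2 - 4*x*y + 8*x - 6*y**2 + 26*y - 28.
Scan x_0 ∈ {−4, ..., 4}. For each x_0, f_y(x_0, y) is a polynomial in y; find its integer roots y ∈ {−4, ..., 4}, then test f_x and f at those candidates.
  x = -4: f_y(-4, y) = -6*y**2 + 42*y - 44; no integer root y with |y| ≤ 4.
  x = -3: f_y(-3, y) = -6*y**2 + 38*y - 43; no integer root y with |y| ≤ 4.
  x = -2: f_y(-2, y) = -6*y**2 + 34*y - 40; vanishes at y ∈ {4}. (-2, 4): f_x = -24 ≠ 0.
  x = -1: f_y(-1, y) = -6*y**2 + 30*y - 35; no integer root y with |y| ≤ 4.
  x = 0: f_y(0, y) = -6*y**2 + 26*y - 28; vanishes at y ∈ {2}. (0, 2): f_x = 0, f = 0 — SINGULAR.
  x = 1: f_y(1, y) = -6*y**2 + 22*y - 19; no integer root y with |y| ≤ 4.
  x = 2: f_y(2, y) = -6*y**2 + 18*y - 8; no integer root y with |y| ≤ 4.
  x = 3: f_y(3, y) = -6*y**2 + 14*y + 5; no integer root y with |y| ≤ 4.
  x = 4: f_y(4, y) = -6*y**2 + 10*y + 20; no integer root y with |y| ≤ 4.
Only singular point on the grid: (0, 2).
Classify: substitute x = 0 + u, y = 2 + v and expand: f = -u**3 + u**2*v - u**2 - 2*u*v**2 - 2*v**3 + v**2.
No constant or linear terms (consistent with a singular point). Quadratic part: -u**2 + v**2. Cubic part: -u**3 + u**2*v - 2*u*v**2 - 2*v**3.
The quadratic part v**2 - u**2 = (v − u)(v + u) splits into two distinct linear factors, so there are two distinct tangent lines y − 2 = ±(x − 0) — this is a node (ordinary double point).
Classification: node.


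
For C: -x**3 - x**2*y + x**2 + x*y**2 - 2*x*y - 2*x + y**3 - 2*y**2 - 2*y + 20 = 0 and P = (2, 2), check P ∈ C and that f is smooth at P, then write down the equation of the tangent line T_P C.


Tangent line at P: -18*x + 2*y + 32 = 0.

Step 1: f(2, 2) = 0, so P lies on C.
Step 2: partial derivatives
  f_x(x, y) = -3*x**2 - 2*x*y + 2*x + y**2 - 2*y - 2, f_y(x, y) = -x**2 + 2*x*y - 2*x + 3*y**2 - 4*y - 2.
  f_x(P) = -18, f_y(P) = 2 (gradient nonzero, so P is smooth).
Step 3: tangent line at P: -18·(x − 2) + 2·(y − 2) = 0.
Expanding: -18*x + 2*y + 32 = 0.


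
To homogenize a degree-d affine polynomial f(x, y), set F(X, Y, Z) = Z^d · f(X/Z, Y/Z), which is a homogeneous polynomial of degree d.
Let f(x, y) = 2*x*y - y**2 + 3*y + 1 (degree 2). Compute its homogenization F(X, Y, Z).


F(X, Y, Z) = 2*X*Y - Y**2 + 3*Y*Z + Z**2

deg(f) = 2.
Substitute x = X/Z, y = Y/Z into f, then multiply by Z^2.
  monomial 2·x^1·y^1 ↦ 2·X^1·Y^1·Z^0.
  monomial -1·x^0·y^2 ↦ -1·X^0·Y^2·Z^0.
  monomial 3·x^0·y^1 ↦ 3·X^0·Y^1·Z^1.
  monomial 1·x^0·y^0 ↦ 1·X^0·Y^0·Z^2.
Collecting: F(X, Y, Z) = 2*X*Y - Y**2 + 3*Y*Z + Z**2.


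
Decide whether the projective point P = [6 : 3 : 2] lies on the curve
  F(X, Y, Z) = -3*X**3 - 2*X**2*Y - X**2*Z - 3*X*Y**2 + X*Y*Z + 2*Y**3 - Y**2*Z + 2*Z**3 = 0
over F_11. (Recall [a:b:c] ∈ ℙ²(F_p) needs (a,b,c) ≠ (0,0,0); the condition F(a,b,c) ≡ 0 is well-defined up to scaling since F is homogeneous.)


F(6,3,2) ≡ 2 (mod 11); P is NOT on the curve.

Evaluate F(6, 3, 2) term-by-term (mod 11).
  -3*X**3 ↦ -3·216·1·1 = -648
  -2*X**2*Y ↦ -2·36·3·1 = -216
  -X**2*Z ↦ -1·36·1·2 = -72
  -3*X*Y**2 ↦ -3·6·9·1 = -162
  X*Y*Z ↦ 1·6·3·2 = 36
  2*Y**3 ↦ 2·1·27·1 = 54
  -Y**2*Z ↦ -1·1·9·2 = -18
  2*Z**3 ↦ 2·1·1·8 = 16
Sum: F(6, 3, 2) = (-648) + (-216) + (-72) + (-162) + (36) + (54) + (-18) + (16) = -1010.
Reducing mod 11: -1010 ≡ 2 (mod 11).
Since F(a, b, c) ≡ 2 ≠ 0 (mod 11), P does NOT lie on the curve.


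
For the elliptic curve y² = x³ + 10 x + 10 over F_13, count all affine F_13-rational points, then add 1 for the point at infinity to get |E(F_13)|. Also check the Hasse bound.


Affine points = {(0, 6), (0, 7), (2, 5), (2, 8), (4, 6), (4, 7), (5, 4), (5, 9), (6, 0), (8, 2), (8, 11), (9, 6), (9, 7), (12, 5), (12, 8)}; affine count = 15; |E(F_13)| = 16.

Discriminant check: Δ ∝ 4a³ + 27b² = 4·10³ + 27·10² = 4·1000 + 27·100 ≡ 5 (mod 13). Nonzero ⇒ E is nonsingular.
For each x ∈ F_13, compute rhs = x³ + 10·x + 10 mod 13, then count y ∈ F_13 with y² ≡ rhs.
  x = 0: rhs = 10, matching y values: 6, 7 (2 points).
  x = 1: rhs = 8, matching y values: none (0 points).
  x = 2: rhs = 12, matching y values: 5, 8 (2 points).
  x = 3: rhs = 2, matching y values: none (0 points).
  x = 4: rhs = 10, matching y values: 6, 7 (2 points).
  x = 5: rhs = 3, matching y values: 4, 9 (2 points).
  x = 6: rhs = 0, matching y values: 0 (1 points).
  x = 7: rhs = 7, matching y values: none (0 points).
  x = 8: rhs = 4, matching y values: 2, 11 (2 points).
  x = 9: rhs = 10, matching y values: 6, 7 (2 points).
  x = 10: rhs = 5, matching y values: none (0 points).
  x = 11: rhs = 8, matching y values: none (0 points).
  x = 12: rhs = 12, matching y values: 5, 8 (2 points).
Total affine count: 15.
Full point count |E(F_13)| = 15 + 1 = 16.
Hasse bound: |16 − (13+1)| = |2| = 2 ≤ 2√13 ≈ 7.2111 ✓.


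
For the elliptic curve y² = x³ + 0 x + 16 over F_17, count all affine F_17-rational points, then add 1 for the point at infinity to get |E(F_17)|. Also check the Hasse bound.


Affine points = {(0, 4), (0, 13), (1, 0), (3, 3), (3, 14), (7, 6), (7, 11), (8, 1), (8, 16), (10, 8), (10, 9), (11, 2), (11, 15), (15, 5), (15, 12), (16, 7), (16, 10)}; affine count = 17; |E(F_17)| = 18.

Discriminant check: Δ ∝ 4a³ + 27b² = 4·0³ + 27·16² = 4·0 + 27·256 ≡ 10 (mod 17). Nonzero ⇒ E is nonsingular.
For each x ∈ F_17, compute rhs = x³ + 0·x + 16 mod 17, then count y ∈ F_17 with y² ≡ rhs.
  x = 0: rhs = 16, matching y values: 4, 13 (2 points).
  x = 1: rhs = 0, matching y values: 0 (1 points).
  x = 2: rhs = 7, matching y values: none (0 points).
  x = 3: rhs = 9, matching y values: 3, 14 (2 points).
  x = 4: rhs = 12, matching y values: none (0 points).
  x = 5: rhs = 5, matching y values: none (0 points).
  x = 6: rhs = 11, matching y values: none (0 points).
  x = 7: rhs = 2, matching y values: 6, 11 (2 points).
  x = 8: rhs = 1, matching y values: 1, 16 (2 points).
  x = 9: rhs = 14, matching y values: none (0 points).
  x = 10: rhs = 13, matching y values: 8, 9 (2 points).
  x = 11: rhs = 4, matching y values: 2, 15 (2 points).
  x = 12: rhs = 10, matching y values: none (0 points).
  x = 13: rhs = 3, matching y values: none (0 points).
  x = 14: rhs = 6, matching y values: none (0 points).
  x = 15: rhs = 8, matching y values: 5, 12 (2 points).
  x = 16: rhs = 15, matching y values: 7, 10 (2 points).
Total affine count: 17.
Full point count |E(F_17)| = 17 + 1 = 18.
Hasse bound: |18 − (17+1)| = |0| = 0 ≤ 2√17 ≈ 8.2462 ✓.


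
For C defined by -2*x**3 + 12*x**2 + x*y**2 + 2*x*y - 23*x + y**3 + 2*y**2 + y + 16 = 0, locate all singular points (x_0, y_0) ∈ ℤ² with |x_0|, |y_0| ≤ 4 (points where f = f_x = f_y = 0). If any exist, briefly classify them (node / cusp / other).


Singular points: {(2, -1)}; classification: cusp.

Compute partial derivatives:
  f_x = -6*x**2 + 24*x + y**2 + 2*y - 23.
  f_y = 2*x*y + 2*x + 3*y**2 + 4*y + 1.
Scan x_0 ∈ {−4, ..., 4}. For each x_0, f_y(x_0, y) is a polynomial in y; find its integer roots y ∈ {−4, ..., 4}, then test f_x and f at those candidates.
  x = -4: f_y(-4, y) = 3*y**2 - 4*y - 7; vanishes at y ∈ {-1}. (-4, -1): f_x = -216 ≠ 0.
  x = -3: f_y(-3, y) = 3*y**2 - 2*y - 5; vanishes at y ∈ {-1}. (-3, -1): f_x = -150 ≠ 0.
  x = -2: f_y(-2, y) = 3*y**2 - 3; vanishes at y ∈ {-1, 1}. (-2, -1): f_x = -96 ≠ 0; (-2, 1): f_x = -92 ≠ 0.
  x = -1: f_y(-1, y) = 3*y**2 + 2*y - 1; vanishes at y ∈ {-1}. (-1, -1): f_x = -54 ≠ 0.
  x = 0: f_y(0, y) = 3*y**2 + 4*y + 1; vanishes at y ∈ {-1}. (0, -1): f_x = -24 ≠ 0.
  x = 1: f_y(1, y) = 3*y**2 + 6*y + 3; vanishes at y ∈ {-1}. (1, -1): f_x = -6 ≠ 0.
  x = 2: f_y(2, y) = 3*y**2 + 8*y + 5; vanishes at y ∈ {-1}. (2, -1): f_x = 0, f = 0 — SINGULAR.
  x = 3: f_y(3, y) = 3*y**2 + 10*y + 7; vanishes at y ∈ {-1}. (3, -1): f_x = -6 ≠ 0.
  x = 4: f_y(4, y) = 3*y**2 + 12*y + 9; vanishes at y ∈ {-3, -1}. (4, -3): f_x = -20 ≠ 0; (4, -1): f_x = -24 ≠ 0.
Only singular point on the grid: (2, -1).
Classify: substitute x = 2 + u, y = -1 + v and expand: f = -2*u**3 + u*v**2 + v**3 + v**2.
No constant or linear terms (consistent with a singular point). Quadratic part: v**2. Cubic part: -2*u**3 + u*v**2 + v**3.
The quadratic part v**2 is a perfect square, so there is a single (double) tangent line v = 0, i.e. y = -1. Restricting the cubic part to that line (v = 0) leaves -2*u**3 ≠ 0, so f is not divisible by v and the branch is v² ≈ 2*u**3 to lowest order — this is a cusp.
Classification: cusp.


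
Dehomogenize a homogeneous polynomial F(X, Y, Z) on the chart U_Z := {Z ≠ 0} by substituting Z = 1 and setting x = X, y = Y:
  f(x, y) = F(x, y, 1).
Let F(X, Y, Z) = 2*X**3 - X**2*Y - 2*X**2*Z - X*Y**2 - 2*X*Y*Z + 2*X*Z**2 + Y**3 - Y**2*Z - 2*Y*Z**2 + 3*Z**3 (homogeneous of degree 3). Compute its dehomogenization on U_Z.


f(x, y) = 2*x**3 - x**2*y - 2*x**2 - x*y**2 - 2*x*y + 2*x + y**3 - y**2 - 2*y + 3

On U_Z we set Z = 1. Each monomial c·X^i·Y^j·Z^k in F becomes c·x^i·y^j·1^k = c·x^i·y^j.
Substituting Z = 1: F(X, Y, 1) = 2*x**3 - x**2*y - 2*x**2 - x*y**2 - 2*x*y + 2*x + y**3 - y**2 - 2*y + 3.
Note: deg(f) ≤ deg(F) = 3; strict inequality happens when F is divisible by Z (lost terms).


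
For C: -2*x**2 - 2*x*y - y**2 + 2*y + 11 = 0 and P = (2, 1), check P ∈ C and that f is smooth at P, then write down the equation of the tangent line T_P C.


Tangent line at P: -10*x - 4*y + 24 = 0.

Step 1: f(2, 1) = 0, so P lies on C.
Step 2: partial derivatives
  f_x(x, y) = -4*x - 2*y, f_y(x, y) = -2*x - 2*y + 2.
  f_x(P) = -10, f_y(P) = -4 (gradient nonzero, so P is smooth).
Step 3: tangent line at P: -10·(x − 2) + -4·(y − 1) = 0.
Expanding: -10*x - 4*y + 24 = 0.


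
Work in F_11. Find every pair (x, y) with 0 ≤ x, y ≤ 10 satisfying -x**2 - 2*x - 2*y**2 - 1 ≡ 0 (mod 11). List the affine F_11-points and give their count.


Affine F_11-points: {(0, 4), (0, 7), (1, 3), (1, 8), (2, 1), (2, 10), (3, 5), (3, 6), (4, 2), (4, 9), (5, 2), (5, 9), (6, 5), (6, 6), (7, 1), (7, 10), (8, 3), (8, 8), (9, 4), (9, 7), (10, 0)}; count = 21.

For each of the 121 pairs (x, y) ∈ F_11², evaluate f(x, y) mod 11. Record the zeros.
  x = 0: [0↦10, 1↦8, 2↦2, 3↦3, 4↦0, 5↦4, 6↦4, 7↦0, 8↦3, 9↦2, 10↦8]  zeros at y ∈ {4, 7}
  x = 1: [0↦7, 1↦5, 2↦10, 3↦0, 4↦8, 5↦1, 6↦1, 7↦8, 8↦0, 9↦10, 10↦5]  zeros at y ∈ {3, 8}
  x = 2: [0↦2, 1↦0, 2↦5, 3↦6, 4↦3, 5↦7, 6↦7, 7↦3, 8↦6, 9↦5, 10↦0]  zeros at y ∈ {1, 10}
  x = 3: [0↦6, 1↦4, 2↦9, 3↦10, 4↦7, 5↦0, 6↦0, 7↦7, 8↦10, 9↦9, 10↦4]  zeros at y ∈ {5, 6}
  x = 4: [0↦8, 1↦6, 2↦0, 3↦1, 4↦9, 5↦2, 6↦2, 7↦9, 8↦1, 9↦0, 10↦6]  zeros at y ∈ {2, 9}
  x = 5: [0↦8, 1↦6, 2↦0, 3↦1, 4↦9, 5↦2, 6↦2, 7↦9, 8↦1, 9↦0, 10↦6]  zeros at y ∈ {2, 9}
  x = 6: [0↦6, 1↦4, 2↦9, 3↦10, 4↦7, 5↦0, 6↦0, 7↦7, 8↦10, 9↦9, 10↦4]  zeros at y ∈ {5, 6}
  x = 7: [0↦2, 1↦0, 2↦5, 3↦6, 4↦3, 5↦7, 6↦7, 7↦3, 8↦6, 9↦5, 10↦0]  zeros at y ∈ {1, 10}
  x = 8: [0↦7, 1↦5, 2↦10, 3↦0, 4↦8, 5↦1, 6↦1, 7↦8, 8↦0, 9↦10, 10↦5]  zeros at y ∈ {3, 8}
  x = 9: [0↦10, 1↦8, 2↦2, 3↦3, 4↦0, 5↦4, 6↦4, 7↦0, 8↦3, 9↦2, 10↦8]  zeros at y ∈ {4, 7}
  x = 10: [0↦0, 1↦9, 2↦3, 3↦4, 4↦1, 5↦5, 6↦5, 7↦1, 8↦4, 9↦3, 10↦9]  zeros at y ∈ {0}
Collecting zeros: affine points = {(0, 4), (0, 7), (1, 3), (1, 8), (2, 1), (2, 10), (3, 5), (3, 6), (4, 2), (4, 9), (5, 2), (5, 9), (6, 5), (6, 6), (7, 1), (7, 10), (8, 3), (8, 8), (9, 4), (9, 7), (10, 0)}.
Total count |C(F_11)_aff| = 21.


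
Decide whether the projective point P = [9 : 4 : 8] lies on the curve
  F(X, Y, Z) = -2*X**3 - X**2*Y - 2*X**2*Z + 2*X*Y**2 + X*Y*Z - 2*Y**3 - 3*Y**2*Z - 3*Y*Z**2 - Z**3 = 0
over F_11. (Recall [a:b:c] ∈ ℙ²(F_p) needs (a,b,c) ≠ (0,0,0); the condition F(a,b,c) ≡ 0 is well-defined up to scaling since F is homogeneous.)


F(9,4,8) ≡ 7 (mod 11); P is NOT on the curve.

Evaluate F(9, 4, 8) term-by-term (mod 11).
  -2*X**3 ↦ -2·729·1·1 = -1458
  -X**2*Y ↦ -1·81·4·1 = -324
  -2*X**2*Z ↦ -2·81·1·8 = -1296
  2*X*Y**2 ↦ 2·9·16·1 = 288
  X*Y*Z ↦ 1·9·4·8 = 288
  -2*Y**3 ↦ -2·1·64·1 = -128
  -3*Y**2*Z ↦ -3·1·16·8 = -384
  -3*Y*Z**2 ↦ -3·1·4·64 = -768
  -Z**3 ↦ -1·1·1·512 = -512
Sum: F(9, 4, 8) = (-1458) + (-324) + (-1296) + (288) + (288) + (-128) + (-384) + (-768) + (-512) = -4294.
Reducing mod 11: -4294 ≡ 7 (mod 11).
Since F(a, b, c) ≡ 7 ≠ 0 (mod 11), P does NOT lie on the curve.


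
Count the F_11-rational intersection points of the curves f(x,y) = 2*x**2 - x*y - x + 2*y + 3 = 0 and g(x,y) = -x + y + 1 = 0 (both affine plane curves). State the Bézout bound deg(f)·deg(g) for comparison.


Common zeros: {(10, 9)}; count = 1; Bézout bound = 2.

deg(f) = 2, deg(g) = 1, so Bézout bound = 2.
Scan x ∈ F_11. For each x, list the y ∈ F_11 with f(x, y) ≡ 0 and those with g(x, y) ≡ 0 (mod 11); the common zeros in that column are the intersection.
  x = 0: f ≡ 0 at y ∈ {4}; g ≡ 0 at y ∈ {10}; common: ∅.
  x = 1: f ≡ 0 at y ∈ {7}; g ≡ 0 at y ∈ {0}; common: ∅.
  x = 2: f ≡ 0 at y ∈ ∅; g ≡ 0 at y ∈ {1}; common: ∅.
  x = 3: f ≡ 0 at y ∈ {7}; g ≡ 0 at y ∈ {2}; common: ∅.
  x = 4: f ≡ 0 at y ∈ {10}; g ≡ 0 at y ∈ {3}; common: ∅.
  x = 5: f ≡ 0 at y ∈ {5}; g ≡ 0 at y ∈ {4}; common: ∅.
  x = 6: f ≡ 0 at y ∈ {9}; g ≡ 0 at y ∈ {5}; common: ∅.
  x = 7: f ≡ 0 at y ∈ {10}; g ≡ 0 at y ∈ {6}; common: ∅.
  x = 8: f ≡ 0 at y ∈ {4}; g ≡ 0 at y ∈ {7}; common: ∅.
  x = 9: f ≡ 0 at y ∈ {5}; g ≡ 0 at y ∈ {8}; common: ∅.
  x = 10: f ≡ 0 at y ∈ {9}; g ≡ 0 at y ∈ {9}; common: {9}.
Collecting: common zeros = {(10, 9)}, so the count is 1.
Comparison with the Bézout bound: 1 ≤ 2 = deg(f)·deg(g), as expected for curves with no common component (the affine F_11-count falls short of the bound because intersections may lie at infinity, over extension fields, or carry multiplicity).


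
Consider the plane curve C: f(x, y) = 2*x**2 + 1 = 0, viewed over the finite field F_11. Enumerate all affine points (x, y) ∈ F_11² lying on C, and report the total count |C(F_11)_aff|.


Affine F_11-points: {(4, 0), (4, 1), (4, 2), (4, 3), (4, 4), (4, 5), (4, 6), (4, 7), (4, 8), (4, 9), (4, 10), (7, 0), (7, 1), (7, 2), (7, 3), (7, 4), (7, 5), (7, 6), (7, 7), (7, 8), (7, 9), (7, 10)}; count = 22.

For each of the 121 pairs (x, y) ∈ F_11², evaluate f(x, y) mod 11. Record the zeros.
  x = 0: [0↦1, 1↦1, 2↦1, 3↦1, 4↦1, 5↦1, 6↦1, 7↦1, 8↦1, 9↦1, 10↦1]  zeros at y ∈ ∅
  x = 1: [0↦3, 1↦3, 2↦3, 3↦3, 4↦3, 5↦3, 6↦3, 7↦3, 8↦3, 9↦3, 10↦3]  zeros at y ∈ ∅
  x = 2: [0↦9, 1↦9, 2↦9, 3↦9, 4↦9, 5↦9, 6↦9, 7↦9, 8↦9, 9↦9, 10↦9]  zeros at y ∈ ∅
  x = 3: [0↦8, 1↦8, 2↦8, 3↦8, 4↦8, 5↦8, 6↦8, 7↦8, 8↦8, 9↦8, 10↦8]  zeros at y ∈ ∅
  x = 4: [0↦0, 1↦0, 2↦0, 3↦0, 4↦0, 5↦0, 6↦0, 7↦0, 8↦0, 9↦0, 10↦0]  zeros at y ∈ {0, 1, 2, 3, 4, 5, 6, 7, 8, 9, 10}
  x = 5: [0↦7, 1↦7, 2↦7, 3↦7, 4↦7, 5↦7, 6↦7, 7↦7, 8↦7, 9↦7, 10↦7]  zeros at y ∈ ∅
  x = 6: [0↦7, 1↦7, 2↦7, 3↦7, 4↦7, 5↦7, 6↦7, 7↦7, 8↦7, 9↦7, 10↦7]  zeros at y ∈ ∅
  x = 7: [0↦0, 1↦0, 2↦0, 3↦0, 4↦0, 5↦0, 6↦0, 7↦0, 8↦0, 9↦0, 10↦0]  zeros at y ∈ {0, 1, 2, 3, 4, 5, 6, 7, 8, 9, 10}
  x = 8: [0↦8, 1↦8, 2↦8, 3↦8, 4↦8, 5↦8, 6↦8, 7↦8, 8↦8, 9↦8, 10↦8]  zeros at y ∈ ∅
  x = 9: [0↦9, 1↦9, 2↦9, 3↦9, 4↦9, 5↦9, 6↦9, 7↦9, 8↦9, 9↦9, 10↦9]  zeros at y ∈ ∅
  x = 10: [0↦3, 1↦3, 2↦3, 3↦3, 4↦3, 5↦3, 6↦3, 7↦3, 8↦3, 9↦3, 10↦3]  zeros at y ∈ ∅
Collecting zeros: affine points = {(4, 0), (4, 1), (4, 2), (4, 3), (4, 4), (4, 5), (4, 6), (4, 7), (4, 8), (4, 9), (4, 10), (7, 0), (7, 1), (7, 2), (7, 3), (7, 4), (7, 5), (7, 6), (7, 7), (7, 8), (7, 9), (7, 10)}.
Total count |C(F_11)_aff| = 22.


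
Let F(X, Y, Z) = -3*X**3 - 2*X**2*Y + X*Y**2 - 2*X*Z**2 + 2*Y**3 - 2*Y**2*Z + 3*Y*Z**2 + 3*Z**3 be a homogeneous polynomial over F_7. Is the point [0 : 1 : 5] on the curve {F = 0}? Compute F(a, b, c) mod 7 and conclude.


F(0,1,5) ≡ 1 (mod 7); P is NOT on the curve.

Evaluate F(0, 1, 5) term-by-term (mod 7).
  -3*X**3 ↦ -3·0·1·1 = 0
  -2*X**2*Y ↦ -2·0·1·1 = 0
  X*Y**2 ↦ 1·0·1·1 = 0
  -2*X*Z**2 ↦ -2·0·1·25 = 0
  2*Y**3 ↦ 2·1·1·1 = 2
  -2*Y**2*Z ↦ -2·1·1·5 = -10
  3*Y*Z**2 ↦ 3·1·1·25 = 75
  3*Z**3 ↦ 3·1·1·125 = 375
Sum: F(0, 1, 5) = (0) + (0) + (0) + (0) + (2) + (-10) + (75) + (375) = 442.
Reducing mod 7: 442 ≡ 1 (mod 7).
Since F(a, b, c) ≡ 1 ≠ 0 (mod 7), P does NOT lie on the curve.


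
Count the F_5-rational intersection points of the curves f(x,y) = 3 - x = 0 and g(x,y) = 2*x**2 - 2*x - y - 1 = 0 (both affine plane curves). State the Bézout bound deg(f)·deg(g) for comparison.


Common zeros: {(3, 1)}; count = 1; Bézout bound = 2.

deg(f) = 1, deg(g) = 2, so Bézout bound = 2.
Scan x ∈ F_5. For each x, list the y ∈ F_5 with f(x, y) ≡ 0 and those with g(x, y) ≡ 0 (mod 5); the common zeros in that column are the intersection.
  x = 0: f ≡ 0 at y ∈ ∅; g ≡ 0 at y ∈ {4}; common: ∅.
  x = 1: f ≡ 0 at y ∈ ∅; g ≡ 0 at y ∈ {4}; common: ∅.
  x = 2: f ≡ 0 at y ∈ ∅; g ≡ 0 at y ∈ {3}; common: ∅.
  x = 3: f ≡ 0 at y ∈ {0, 1, 2, 3, 4}; g ≡ 0 at y ∈ {1}; common: {1}.
  x = 4: f ≡ 0 at y ∈ ∅; g ≡ 0 at y ∈ {3}; common: ∅.
Collecting: common zeros = {(3, 1)}, so the count is 1.
Comparison with the Bézout bound: 1 ≤ 2 = deg(f)·deg(g), as expected for curves with no common component (the affine F_5-count falls short of the bound because intersections may lie at infinity, over extension fields, or carry multiplicity).


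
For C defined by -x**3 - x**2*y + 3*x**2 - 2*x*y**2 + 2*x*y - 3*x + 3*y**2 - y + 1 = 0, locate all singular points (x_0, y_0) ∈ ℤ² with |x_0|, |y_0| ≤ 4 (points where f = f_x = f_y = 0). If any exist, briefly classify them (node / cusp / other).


Singular points: {(1, 0)}; classification: cusp.

Compute partial derivatives:
  f_x = -3*x**2 - 2*x*y + 6*x - 2*y**2 + 2*y - 3.
  f_y = -x**2 - 4*x*y + 2*x + 6*y - 1.
Scan x_0 ∈ {−4, ..., 4}. For each x_0, f_y(x_0, y) is a polynomial in y; find its integer roots y ∈ {−4, ..., 4}, then test f_x and f at those candidates.
  x = -4: f_y(-4, y) = 22*y - 25; no integer root y with |y| ≤ 4.
  x = -3: f_y(-3, y) = 18*y - 16; no integer root y with |y| ≤ 4.
  x = -2: f_y(-2, y) = 14*y - 9; no integer root y with |y| ≤ 4.
  x = -1: f_y(-1, y) = 10*y - 4; no integer root y with |y| ≤ 4.
  x = 0: f_y(0, y) = 6*y - 1; no integer root y with |y| ≤ 4.
  x = 1: f_y(1, y) = 2*y; vanishes at y ∈ {0}. (1, 0): f_x = 0, f = 0 — SINGULAR.
  x = 2: f_y(2, y) = -2*y - 1; no integer root y with |y| ≤ 4.
  x = 3: f_y(3, y) = -6*y - 4; no integer root y with |y| ≤ 4.
  x = 4: f_y(4, y) = -10*y - 9; no integer root y with |y| ≤ 4.
Only singular point on the grid: (1, 0).
Classify: substitute x = 1 + u, y = 0 + v and expand: f = -u**3 - u**2*v - 2*u*v**2 + v**2.
No constant or linear terms (consistent with a singular point). Quadratic part: v**2. Cubic part: -u**3 - u**2*v - 2*u*v**2.
The quadratic part v**2 is a perfect square, so there is a single (double) tangent line v = 0, i.e. y = 0. Restricting the cubic part to that line (v = 0) leaves -u**3 ≠ 0, so f is not divisible by v and the branch is v² ≈ u**3 to lowest order — this is a cusp.
Classification: cusp.


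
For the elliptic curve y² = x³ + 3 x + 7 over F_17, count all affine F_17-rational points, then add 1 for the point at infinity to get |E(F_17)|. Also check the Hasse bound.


Affine points = {(2, 2), (2, 15), (3, 3), (3, 14), (4, 7), (4, 10), (8, 4), (8, 13), (9, 7), (9, 10), (10, 0), (13, 4), (13, 13)}; affine count = 13; |E(F_17)| = 14.

Discriminant check: Δ ∝ 4a³ + 27b² = 4·3³ + 27·7² = 4·27 + 27·49 ≡ 3 (mod 17). Nonzero ⇒ E is nonsingular.
For each x ∈ F_17, compute rhs = x³ + 3·x + 7 mod 17, then count y ∈ F_17 with y² ≡ rhs.
  x = 0: rhs = 7, matching y values: none (0 points).
  x = 1: rhs = 11, matching y values: none (0 points).
  x = 2: rhs = 4, matching y values: 2, 15 (2 points).
  x = 3: rhs = 9, matching y values: 3, 14 (2 points).
  x = 4: rhs = 15, matching y values: 7, 10 (2 points).
  x = 5: rhs = 11, matching y values: none (0 points).
  x = 6: rhs = 3, matching y values: none (0 points).
  x = 7: rhs = 14, matching y values: none (0 points).
  x = 8: rhs = 16, matching y values: 4, 13 (2 points).
  x = 9: rhs = 15, matching y values: 7, 10 (2 points).
  x = 10: rhs = 0, matching y values: 0 (1 points).
  x = 11: rhs = 11, matching y values: none (0 points).
  x = 12: rhs = 3, matching y values: none (0 points).
  x = 13: rhs = 16, matching y values: 4, 13 (2 points).
  x = 14: rhs = 5, matching y values: none (0 points).
  x = 15: rhs = 10, matching y values: none (0 points).
  x = 16: rhs = 3, matching y values: none (0 points).
Total affine count: 13.
Full point count |E(F_17)| = 13 + 1 = 14.
Hasse bound: |14 − (17+1)| = |-4| = 4 ≤ 2√17 ≈ 8.2462 ✓.


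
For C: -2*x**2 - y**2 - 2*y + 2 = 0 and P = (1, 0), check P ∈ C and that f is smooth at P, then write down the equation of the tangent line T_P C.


Tangent line at P: -4*x - 2*y + 4 = 0.

Step 1: f(1, 0) = 0, so P lies on C.
Step 2: partial derivatives
  f_x(x, y) = -4*x, f_y(x, y) = -2*y - 2.
  f_x(P) = -4, f_y(P) = -2 (gradient nonzero, so P is smooth).
Step 3: tangent line at P: -4·(x − 1) + -2·(y − 0) = 0.
Expanding: -4*x - 2*y + 4 = 0.


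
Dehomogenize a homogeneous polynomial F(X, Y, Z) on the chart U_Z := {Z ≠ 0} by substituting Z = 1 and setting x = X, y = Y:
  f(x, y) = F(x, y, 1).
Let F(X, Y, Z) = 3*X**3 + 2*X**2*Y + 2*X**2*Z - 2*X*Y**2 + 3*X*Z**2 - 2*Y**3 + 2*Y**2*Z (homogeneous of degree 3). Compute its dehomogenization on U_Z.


f(x, y) = 3*x**3 + 2*x**2*y + 2*x**2 - 2*x*y**2 + 3*x - 2*y**3 + 2*y**2

On U_Z we set Z = 1. Each monomial c·X^i·Y^j·Z^k in F becomes c·x^i·y^j·1^k = c·x^i·y^j.
Substituting Z = 1: F(X, Y, 1) = 3*x**3 + 2*x**2*y + 2*x**2 - 2*x*y**2 + 3*x - 2*y**3 + 2*y**2.
Note: deg(f) ≤ deg(F) = 3; strict inequality happens when F is divisible by Z (lost terms).


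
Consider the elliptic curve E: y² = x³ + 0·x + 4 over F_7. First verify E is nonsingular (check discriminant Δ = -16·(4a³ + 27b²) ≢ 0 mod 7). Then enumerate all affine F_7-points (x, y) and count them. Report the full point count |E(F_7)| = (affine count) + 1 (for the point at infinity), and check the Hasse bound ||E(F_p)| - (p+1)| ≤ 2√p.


Affine points = {(0, 2), (0, 5)}; affine count = 2; |E(F_7)| = 3.

Discriminant check: Δ ∝ 4a³ + 27b² = 4·0³ + 27·4² = 4·0 + 27·16 ≡ 5 (mod 7). Nonzero ⇒ E is nonsingular.
For each x ∈ F_7, compute rhs = x³ + 0·x + 4 mod 7, then count y ∈ F_7 with y² ≡ rhs.
  x = 0: rhs = 4, matching y values: 2, 5 (2 points).
  x = 1: rhs = 5, matching y values: none (0 points).
  x = 2: rhs = 5, matching y values: none (0 points).
  x = 3: rhs = 3, matching y values: none (0 points).
  x = 4: rhs = 5, matching y values: none (0 points).
  x = 5: rhs = 3, matching y values: none (0 points).
  x = 6: rhs = 3, matching y values: none (0 points).
Total affine count: 2.
Full point count |E(F_7)| = 2 + 1 = 3.
Hasse bound: |3 − (7+1)| = |-5| = 5 ≤ 2√7 ≈ 5.2915 ✓.


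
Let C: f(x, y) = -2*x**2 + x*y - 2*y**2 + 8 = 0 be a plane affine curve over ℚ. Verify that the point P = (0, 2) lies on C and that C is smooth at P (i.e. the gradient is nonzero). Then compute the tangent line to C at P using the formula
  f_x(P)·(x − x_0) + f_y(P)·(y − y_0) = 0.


Tangent line at P: 2*x - 8*y + 16 = 0.

Step 1: f(0, 2) = 0, so P lies on C.
Step 2: partial derivatives
  f_x(x, y) = -4*x + y, f_y(x, y) = x - 4*y.
  f_x(P) = 2, f_y(P) = -8 (gradient nonzero, so P is smooth).
Step 3: tangent line at P: 2·(x − 0) + -8·(y − 2) = 0.
Expanding: 2*x - 8*y + 16 = 0.


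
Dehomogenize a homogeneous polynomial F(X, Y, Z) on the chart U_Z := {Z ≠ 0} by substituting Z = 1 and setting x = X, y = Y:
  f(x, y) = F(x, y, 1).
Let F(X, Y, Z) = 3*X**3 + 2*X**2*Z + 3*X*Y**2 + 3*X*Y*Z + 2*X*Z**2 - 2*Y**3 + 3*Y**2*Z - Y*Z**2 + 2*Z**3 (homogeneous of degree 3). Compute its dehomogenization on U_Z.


f(x, y) = 3*x**3 + 2*x**2 + 3*x*y**2 + 3*x*y + 2*x - 2*y**3 + 3*y**2 - y + 2

On U_Z we set Z = 1. Each monomial c·X^i·Y^j·Z^k in F becomes c·x^i·y^j·1^k = c·x^i·y^j.
Substituting Z = 1: F(X, Y, 1) = 3*x**3 + 2*x**2 + 3*x*y**2 + 3*x*y + 2*x - 2*y**3 + 3*y**2 - y + 2.
Note: deg(f) ≤ deg(F) = 3; strict inequality happens when F is divisible by Z (lost terms).


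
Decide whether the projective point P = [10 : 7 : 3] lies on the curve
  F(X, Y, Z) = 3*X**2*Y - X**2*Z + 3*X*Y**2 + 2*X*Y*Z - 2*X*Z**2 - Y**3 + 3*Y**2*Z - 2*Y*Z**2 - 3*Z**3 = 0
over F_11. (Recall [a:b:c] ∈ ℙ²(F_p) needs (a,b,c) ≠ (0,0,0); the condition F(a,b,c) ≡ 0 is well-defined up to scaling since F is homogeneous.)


F(10,7,3) ≡ 2 (mod 11); P is NOT on the curve.

Evaluate F(10, 7, 3) term-by-term (mod 11).
  3*X**2*Y ↦ 3·100·7·1 = 2100
  -X**2*Z ↦ -1·100·1·3 = -300
  3*X*Y**2 ↦ 3·10·49·1 = 1470
  2*X*Y*Z ↦ 2·10·7·3 = 420
  -2*X*Z**2 ↦ -2·10·1·9 = -180
  -Y**3 ↦ -1·1·343·1 = -343
  3*Y**2*Z ↦ 3·1·49·3 = 441
  -2*Y*Z**2 ↦ -2·1·7·9 = -126
  -3*Z**3 ↦ -3·1·1·27 = -81
Sum: F(10, 7, 3) = (2100) + (-300) + (1470) + (420) + (-180) + (-343) + (441) + (-126) + (-81) = 3401.
Reducing mod 11: 3401 ≡ 2 (mod 11).
Since F(a, b, c) ≡ 2 ≠ 0 (mod 11), P does NOT lie on the curve.


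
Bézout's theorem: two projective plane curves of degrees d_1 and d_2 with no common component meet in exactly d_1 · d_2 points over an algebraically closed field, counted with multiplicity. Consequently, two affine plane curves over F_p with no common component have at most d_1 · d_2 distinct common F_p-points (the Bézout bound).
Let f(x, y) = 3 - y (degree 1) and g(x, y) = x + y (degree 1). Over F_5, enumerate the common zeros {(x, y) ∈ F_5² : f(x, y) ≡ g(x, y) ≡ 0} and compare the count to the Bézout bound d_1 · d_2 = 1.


Common zeros: {(2, 3)}; count = 1; Bézout bound = 1.

deg(f) = 1, deg(g) = 1, so Bézout bound = 1.
Scan x ∈ F_5. For each x, list the y ∈ F_5 with f(x, y) ≡ 0 and those with g(x, y) ≡ 0 (mod 5); the common zeros in that column are the intersection.
  x = 0: f ≡ 0 at y ∈ {3}; g ≡ 0 at y ∈ {0}; common: ∅.
  x = 1: f ≡ 0 at y ∈ {3}; g ≡ 0 at y ∈ {4}; common: ∅.
  x = 2: f ≡ 0 at y ∈ {3}; g ≡ 0 at y ∈ {3}; common: {3}.
  x = 3: f ≡ 0 at y ∈ {3}; g ≡ 0 at y ∈ {2}; common: ∅.
  x = 4: f ≡ 0 at y ∈ {3}; g ≡ 0 at y ∈ {1}; common: ∅.
Collecting: common zeros = {(2, 3)}, so the count is 1.
Comparison with the Bézout bound: 1 ≤ 1 = deg(f)·deg(g), as expected for curves with no common component (the bound is attained).


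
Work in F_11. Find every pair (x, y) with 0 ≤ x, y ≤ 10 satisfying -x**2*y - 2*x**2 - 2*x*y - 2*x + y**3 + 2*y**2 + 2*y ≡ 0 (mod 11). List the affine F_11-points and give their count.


Affine F_11-points: {(0, 0), (1, 4), (2, 9), (5, 2), (7, 5), (9, 7), (10, 0), (10, 2), (10, 7)}; count = 9.

For each of the 121 pairs (x, y) ∈ F_11², evaluate f(x, y) mod 11. Record the zeros.
  x = 0: [0↦0, 1↦5, 2↦9, 3↦7, 4↦5, 5↦9, 6↦3, 7↦4, 8↦7, 9↦7, 10↦10]  zeros at y ∈ {0}
  x = 1: [0↦7, 1↦9, 2↦10, 3↦5, 4↦0, 5↦1, 6↦3, 7↦1, 8↦1, 9↦9, 10↦9]  zeros at y ∈ {4}
  x = 2: [0↦10, 1↦7, 2↦3, 3↦4, 4↦5, 5↦1, 6↦9, 7↦2, 8↦8, 9↦0, 10↦6]  zeros at y ∈ {9}
  x = 3: [0↦9, 1↦10, 2↦10, 3↦4, 4↦9, 5↦9, 6↦10, 7↦7, 8↦6, 9↦2, 10↦1]  zeros at y ∈ ∅
  x = 4: [0↦4, 1↦7, 2↦9, 3↦5, 4↦1, 5↦3, 6↦6, 7↦5, 8↦6, 9↦4, 10↦5]  zeros at y ∈ ∅
  x = 5: [0↦6, 1↦9, 2↦0, 3↦7, 4↦3, 5↦5, 6↦8, 7↦7, 8↦8, 9↦6, 10↦7]  zeros at y ∈ {2}
  x = 6: [0↦4, 1↦5, 2↦5, 3↦10, 4↦4, 5↦4, 6↦5, 7↦2, 8↦1, 9↦8, 10↦7]  zeros at y ∈ ∅
  x = 7: [0↦9, 1↦6, 2↦2, 3↦3, 4↦4, 5↦0, 6↦8, 7↦1, 8↦7, 9↦10, 10↦5]  zeros at y ∈ {5}
  x = 8: [0↦10, 1↦1, 2↦2, 3↦8, 4↦3, 5↦4, 6↦6, 7↦4, 8↦4, 9↦1, 10↦1]  zeros at y ∈ ∅
  x = 9: [0↦7, 1↦1, 2↦5, 3↦3, 4↦1, 5↦5, 6↦10, 7↦0, 8↦3, 9↦3, 10↦6]  zeros at y ∈ {7}
  x = 10: [0↦0, 1↦6, 2↦0, 3↦10, 4↦9, 5↦3, 6↦9, 7↦0, 8↦4, 9↦5, 10↦9]  zeros at y ∈ {0, 2, 7}
Collecting zeros: affine points = {(0, 0), (1, 4), (2, 9), (5, 2), (7, 5), (9, 7), (10, 0), (10, 2), (10, 7)}.
Total count |C(F_11)_aff| = 9.
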